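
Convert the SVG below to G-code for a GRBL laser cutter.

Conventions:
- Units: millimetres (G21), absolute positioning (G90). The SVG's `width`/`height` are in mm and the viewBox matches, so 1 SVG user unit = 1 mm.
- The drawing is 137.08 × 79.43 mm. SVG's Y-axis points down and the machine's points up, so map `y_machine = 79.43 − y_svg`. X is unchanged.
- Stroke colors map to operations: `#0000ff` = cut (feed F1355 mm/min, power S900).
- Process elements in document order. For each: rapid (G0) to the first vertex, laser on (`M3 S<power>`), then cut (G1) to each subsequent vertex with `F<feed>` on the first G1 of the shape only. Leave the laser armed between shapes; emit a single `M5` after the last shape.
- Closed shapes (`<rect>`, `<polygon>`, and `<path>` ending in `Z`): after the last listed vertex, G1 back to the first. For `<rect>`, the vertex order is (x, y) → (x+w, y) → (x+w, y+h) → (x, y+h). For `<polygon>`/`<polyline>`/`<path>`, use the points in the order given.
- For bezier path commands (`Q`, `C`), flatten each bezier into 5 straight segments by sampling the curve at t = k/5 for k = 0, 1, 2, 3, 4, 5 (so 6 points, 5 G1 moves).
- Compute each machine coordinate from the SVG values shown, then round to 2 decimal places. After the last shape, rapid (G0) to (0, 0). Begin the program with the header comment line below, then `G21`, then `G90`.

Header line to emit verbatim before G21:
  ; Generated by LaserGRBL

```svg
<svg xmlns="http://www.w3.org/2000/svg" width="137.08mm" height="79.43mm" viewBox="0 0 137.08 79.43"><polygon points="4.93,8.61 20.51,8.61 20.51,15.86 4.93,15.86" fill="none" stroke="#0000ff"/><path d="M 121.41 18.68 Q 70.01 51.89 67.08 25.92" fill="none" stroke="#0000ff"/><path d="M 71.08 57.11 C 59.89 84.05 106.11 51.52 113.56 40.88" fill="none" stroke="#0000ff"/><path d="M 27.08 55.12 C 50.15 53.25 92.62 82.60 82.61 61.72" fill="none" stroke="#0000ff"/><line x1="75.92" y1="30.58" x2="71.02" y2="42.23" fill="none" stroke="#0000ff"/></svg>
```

1 u = 1 mm; y_m = 79.43 − y.

[1] `<polygon>` rectangle, #0000ff→cut S900 F1355: (4.93,70.82) → (20.51,70.82) → (20.51,63.57) → (4.93,63.57) → (4.93,70.82) (closed)

[2] `<path>` quadratic bezier, #0000ff→cut S900 F1355: (121.41,60.75) → (102.79,49.83) → (88.05,43.65) → (77.18,42.20) → (70.19,45.49) → (67.08,53.51)

[3] `<path>` cubic bezier, #0000ff→cut S900 F1355: (71.08,22.32) → (70.49,12.64) → (79.05,13.33) → (92.17,20.48) → (105.21,30.19) → (113.56,38.55)

[4] `<path>` cubic bezier, #0000ff→cut S900 F1355: (27.08,24.31) → (42.67,22.34) → (59.48,16.78) → (74.03,11.55) → (82.89,10.56) → (82.61,17.71)

[5] `<line>` line segment, #0000ff→cut S900 F1355: (75.92,48.85) → (71.02,37.20)

; Generated by LaserGRBL
G21
G90
G0 X4.93 Y70.82
M3 S900
G1 X20.51 Y70.82 F1355
G1 X20.51 Y63.57
G1 X4.93 Y63.57
G1 X4.93 Y70.82
G0 X121.41 Y60.75
M3 S900
G1 X102.79 Y49.83 F1355
G1 X88.05 Y43.65
G1 X77.18 Y42.20
G1 X70.19 Y45.49
G1 X67.08 Y53.51
G0 X71.08 Y22.32
M3 S900
G1 X70.49 Y12.64 F1355
G1 X79.05 Y13.33
G1 X92.17 Y20.48
G1 X105.21 Y30.19
G1 X113.56 Y38.55
G0 X27.08 Y24.31
M3 S900
G1 X42.67 Y22.34 F1355
G1 X59.48 Y16.78
G1 X74.03 Y11.55
G1 X82.89 Y10.56
G1 X82.61 Y17.71
G0 X75.92 Y48.85
M3 S900
G1 X71.02 Y37.20 F1355
M5
G0 X0.00 Y0.00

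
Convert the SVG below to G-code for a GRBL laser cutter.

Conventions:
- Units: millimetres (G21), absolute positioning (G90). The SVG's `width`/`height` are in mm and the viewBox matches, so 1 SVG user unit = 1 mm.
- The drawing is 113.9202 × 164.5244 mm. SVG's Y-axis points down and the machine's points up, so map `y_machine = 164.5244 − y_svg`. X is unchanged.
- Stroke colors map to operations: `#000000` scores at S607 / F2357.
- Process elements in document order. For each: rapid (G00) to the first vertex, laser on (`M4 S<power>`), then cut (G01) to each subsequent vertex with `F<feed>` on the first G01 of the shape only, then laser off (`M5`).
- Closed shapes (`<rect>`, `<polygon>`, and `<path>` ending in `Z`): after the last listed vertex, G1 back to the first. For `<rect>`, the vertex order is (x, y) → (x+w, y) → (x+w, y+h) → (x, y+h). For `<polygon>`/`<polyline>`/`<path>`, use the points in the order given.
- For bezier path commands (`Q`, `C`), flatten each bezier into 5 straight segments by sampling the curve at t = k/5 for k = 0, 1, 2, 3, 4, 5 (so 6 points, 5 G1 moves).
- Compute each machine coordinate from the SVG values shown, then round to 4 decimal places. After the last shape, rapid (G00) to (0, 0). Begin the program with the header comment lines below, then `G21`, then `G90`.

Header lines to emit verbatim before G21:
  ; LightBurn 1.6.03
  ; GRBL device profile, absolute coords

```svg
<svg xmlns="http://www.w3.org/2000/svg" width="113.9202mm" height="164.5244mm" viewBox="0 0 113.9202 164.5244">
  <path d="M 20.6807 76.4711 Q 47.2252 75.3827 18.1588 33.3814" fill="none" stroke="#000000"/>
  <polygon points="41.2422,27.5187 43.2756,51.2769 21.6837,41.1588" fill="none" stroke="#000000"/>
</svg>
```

1 u = 1 mm; y_m = 164.5244 − y.

[1] `<path>` quadratic bezier, #000000→score S607 F2357: (20.6807,88.0533) → (29.0741,90.1252) → (33.0186,95.4701) → (32.5142,104.0880) → (27.5609,115.9790) → (18.1588,131.1430)

[2] `<polygon>` regular polygon, #000000→score S607 F2357: (41.2422,137.0057) → (43.2756,113.2475) → (21.6837,123.3656) → (41.2422,137.0057) (closed)

; LightBurn 1.6.03
; GRBL device profile, absolute coords
G21
G90
G00 X20.6807 Y88.0533
M4 S607
G01 X29.0741 Y90.1252 F2357
G01 X33.0186 Y95.4701
G01 X32.5142 Y104.0880
G01 X27.5609 Y115.9790
G01 X18.1588 Y131.1430
M5
G00 X41.2422 Y137.0057
M4 S607
G01 X43.2756 Y113.2475 F2357
G01 X21.6837 Y123.3656
G01 X41.2422 Y137.0057
M5
G00 X0.0000 Y0.0000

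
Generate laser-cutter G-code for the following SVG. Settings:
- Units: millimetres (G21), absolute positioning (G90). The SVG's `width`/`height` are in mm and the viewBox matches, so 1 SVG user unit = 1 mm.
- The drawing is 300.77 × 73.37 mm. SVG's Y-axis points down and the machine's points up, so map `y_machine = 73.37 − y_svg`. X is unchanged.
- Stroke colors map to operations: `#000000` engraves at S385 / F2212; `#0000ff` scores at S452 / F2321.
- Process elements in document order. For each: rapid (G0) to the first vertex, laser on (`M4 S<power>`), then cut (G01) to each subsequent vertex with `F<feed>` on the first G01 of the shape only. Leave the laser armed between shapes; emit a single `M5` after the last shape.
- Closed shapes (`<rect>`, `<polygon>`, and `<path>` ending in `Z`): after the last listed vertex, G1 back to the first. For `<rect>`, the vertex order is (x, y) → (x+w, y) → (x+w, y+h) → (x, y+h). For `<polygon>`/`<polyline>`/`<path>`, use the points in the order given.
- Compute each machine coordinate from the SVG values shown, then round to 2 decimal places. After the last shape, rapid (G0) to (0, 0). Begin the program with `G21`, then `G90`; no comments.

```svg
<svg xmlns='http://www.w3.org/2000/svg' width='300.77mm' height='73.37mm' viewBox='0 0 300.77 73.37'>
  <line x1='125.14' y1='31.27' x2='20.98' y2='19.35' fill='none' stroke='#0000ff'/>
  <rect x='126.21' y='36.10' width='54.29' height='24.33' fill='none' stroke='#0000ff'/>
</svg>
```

G21
G90
G0 X125.14 Y42.10
M4 S452
G01 X20.98 Y54.02 F2321
G0 X126.21 Y37.27
M4 S452
G01 X180.50 Y37.27 F2321
G01 X180.50 Y12.94
G01 X126.21 Y12.94
G01 X126.21 Y37.27
M5
G0 X0.00 Y0.00

1 u = 1 mm; y_m = 73.37 − y.

[1] `<line>` line segment, #0000ff→score S452 F2321: (125.14,42.10) → (20.98,54.02)

[2] `<rect>` rectangle, #0000ff→score S452 F2321: (126.21,37.27) → (180.50,37.27) → (180.50,12.94) → (126.21,12.94) → (126.21,37.27) (closed)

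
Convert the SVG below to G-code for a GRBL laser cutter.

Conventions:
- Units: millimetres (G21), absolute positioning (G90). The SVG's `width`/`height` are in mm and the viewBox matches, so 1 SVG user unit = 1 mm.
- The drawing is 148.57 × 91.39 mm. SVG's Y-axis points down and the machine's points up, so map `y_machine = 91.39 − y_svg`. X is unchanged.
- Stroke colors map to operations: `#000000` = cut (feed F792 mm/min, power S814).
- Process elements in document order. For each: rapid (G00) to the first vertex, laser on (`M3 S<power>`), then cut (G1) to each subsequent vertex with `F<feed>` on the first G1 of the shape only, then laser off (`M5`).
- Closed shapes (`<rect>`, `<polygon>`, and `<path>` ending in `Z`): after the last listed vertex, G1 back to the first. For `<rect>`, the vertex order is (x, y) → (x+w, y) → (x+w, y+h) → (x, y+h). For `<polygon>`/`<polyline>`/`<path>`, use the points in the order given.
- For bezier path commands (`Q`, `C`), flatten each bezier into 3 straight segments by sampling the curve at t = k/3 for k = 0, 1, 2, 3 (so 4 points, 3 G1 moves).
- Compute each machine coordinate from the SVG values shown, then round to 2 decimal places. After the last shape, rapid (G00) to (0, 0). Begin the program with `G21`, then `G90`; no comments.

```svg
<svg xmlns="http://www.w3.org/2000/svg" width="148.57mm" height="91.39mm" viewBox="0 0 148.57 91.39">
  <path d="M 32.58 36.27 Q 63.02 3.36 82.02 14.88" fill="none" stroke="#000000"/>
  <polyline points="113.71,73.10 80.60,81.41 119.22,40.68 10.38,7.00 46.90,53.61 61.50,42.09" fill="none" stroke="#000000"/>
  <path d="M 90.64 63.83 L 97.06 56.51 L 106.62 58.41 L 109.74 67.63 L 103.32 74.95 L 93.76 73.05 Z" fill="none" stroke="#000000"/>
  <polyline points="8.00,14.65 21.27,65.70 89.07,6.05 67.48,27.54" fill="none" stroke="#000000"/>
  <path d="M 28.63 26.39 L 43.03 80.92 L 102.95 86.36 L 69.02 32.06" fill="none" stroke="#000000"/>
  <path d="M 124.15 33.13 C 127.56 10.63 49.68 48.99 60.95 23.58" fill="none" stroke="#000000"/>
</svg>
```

G21
G90
G00 X32.58 Y55.12
M3 S814
G1 X51.60 Y72.12 F792
G1 X68.08 Y79.25
G1 X82.02 Y76.51
M5
G00 X113.71 Y18.29
M3 S814
G1 X80.60 Y9.98 F792
G1 X119.22 Y50.71
G1 X10.38 Y84.39
G1 X46.90 Y37.78
G1 X61.50 Y49.30
M5
G00 X90.64 Y27.56
M3 S814
G1 X97.06 Y34.88 F792
G1 X106.62 Y32.98
G1 X109.74 Y23.76
G1 X103.32 Y16.44
G1 X93.76 Y18.34
G1 X90.64 Y27.56
M5
G00 X8.00 Y76.74
M3 S814
G1 X21.27 Y25.69 F792
G1 X89.07 Y85.34
G1 X67.48 Y63.85
M5
G00 X28.63 Y65.00
M3 S814
G1 X43.03 Y10.47 F792
G1 X102.95 Y5.03
G1 X69.02 Y59.33
M5
G00 X124.15 Y58.26
M3 S814
G1 X106.78 Y65.09 F792
G1 X73.08 Y59.04
G1 X60.95 Y67.81
M5
G00 X0.00 Y0.00

Since the viewBox matches the mm dimensions, user units are millimetres directly. The only transform is the Y-flip y_m = 91.39 − y_svg.

Shape 1 is a quadratic bezier drawn with `<path>`. Its stroke #000000 means cut at S814, F792. After flipping Y the toolpath is (32.58,55.12) → (51.60,72.12) → (68.08,79.25) → (82.02,76.51).

Shape 2 is a open polyline drawn with `<polyline>`. Its stroke #000000 means cut at S814, F792. After flipping Y the toolpath is (113.71,18.29) → (80.60,9.98) → (119.22,50.71) → (10.38,84.39) → (46.90,37.78) → (61.50,49.30).

Shape 3 is a regular polygon drawn with `<path>`. Its stroke #000000 means cut at S814, F792. After flipping Y the toolpath is (90.64,27.56) → (97.06,34.88) → (106.62,32.98) → (109.74,23.76) → (103.32,16.44) → (93.76,18.34) → (90.64,27.56), returning to the start.

Shape 4 is a open polyline drawn with `<polyline>`. Its stroke #000000 means cut at S814, F792. After flipping Y the toolpath is (8.00,76.74) → (21.27,25.69) → (89.07,85.34) → (67.48,63.85).

Shape 5 is a open polyline drawn with `<path>`. Its stroke #000000 means cut at S814, F792. After flipping Y the toolpath is (28.63,65.00) → (43.03,10.47) → (102.95,5.03) → (69.02,59.33).

Shape 6 is a cubic bezier drawn with `<path>`. Its stroke #000000 means cut at S814, F792. After flipping Y the toolpath is (124.15,58.26) → (106.78,65.09) → (73.08,59.04) → (60.95,67.81).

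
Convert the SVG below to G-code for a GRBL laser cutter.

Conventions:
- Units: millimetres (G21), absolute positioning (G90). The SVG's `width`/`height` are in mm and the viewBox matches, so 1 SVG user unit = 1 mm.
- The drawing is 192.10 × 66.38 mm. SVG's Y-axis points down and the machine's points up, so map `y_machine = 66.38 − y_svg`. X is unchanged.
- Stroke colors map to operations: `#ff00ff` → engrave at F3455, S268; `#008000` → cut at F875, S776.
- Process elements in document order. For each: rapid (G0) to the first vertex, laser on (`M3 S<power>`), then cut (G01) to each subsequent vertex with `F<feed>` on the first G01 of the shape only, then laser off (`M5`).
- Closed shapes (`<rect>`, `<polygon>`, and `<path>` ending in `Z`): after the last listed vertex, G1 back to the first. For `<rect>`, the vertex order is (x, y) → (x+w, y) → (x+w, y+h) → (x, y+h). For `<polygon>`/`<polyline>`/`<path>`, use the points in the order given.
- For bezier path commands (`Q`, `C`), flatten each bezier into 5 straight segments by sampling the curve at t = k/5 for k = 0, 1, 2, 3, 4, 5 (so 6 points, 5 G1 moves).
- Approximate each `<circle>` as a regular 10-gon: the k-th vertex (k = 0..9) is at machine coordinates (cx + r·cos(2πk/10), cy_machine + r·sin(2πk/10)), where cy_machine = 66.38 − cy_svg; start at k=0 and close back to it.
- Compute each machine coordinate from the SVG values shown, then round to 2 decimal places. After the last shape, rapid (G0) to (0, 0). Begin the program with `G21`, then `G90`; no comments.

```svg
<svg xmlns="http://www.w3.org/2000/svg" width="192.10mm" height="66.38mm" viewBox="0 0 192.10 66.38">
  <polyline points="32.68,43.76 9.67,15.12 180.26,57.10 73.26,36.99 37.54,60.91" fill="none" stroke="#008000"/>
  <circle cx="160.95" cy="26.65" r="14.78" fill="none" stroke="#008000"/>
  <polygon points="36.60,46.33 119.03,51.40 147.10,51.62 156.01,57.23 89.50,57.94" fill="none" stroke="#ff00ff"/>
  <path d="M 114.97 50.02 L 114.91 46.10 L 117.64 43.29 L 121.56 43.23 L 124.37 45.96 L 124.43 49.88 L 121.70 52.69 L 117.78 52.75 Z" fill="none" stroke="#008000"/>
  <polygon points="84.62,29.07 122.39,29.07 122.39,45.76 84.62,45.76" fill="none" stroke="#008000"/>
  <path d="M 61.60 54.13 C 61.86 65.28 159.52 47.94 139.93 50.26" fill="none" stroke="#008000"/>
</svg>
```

1 u = 1 mm; y_m = 66.38 − y.

[1] `<polyline>` open polyline, #008000→cut S776 F875: (32.68,22.62) → (9.67,51.26) → (180.26,9.28) → (73.26,29.39) → (37.54,5.47)

[2] `<circle>` circle, #008000→cut S776 F875: (175.73,39.73) → (172.91,48.42) → (165.52,53.79) → (156.38,53.79) → (148.99,48.42) → (146.17,39.73) → (148.99,31.04) → (156.38,25.67) → (165.52,25.67) → (172.91,31.04) → (175.73,39.73) (closed)

[3] `<polygon>` closed polygon, #ff00ff→engrave S268 F3455: (36.60,20.05) → (119.03,14.98) → (147.10,14.76) → (156.01,9.15) → (89.50,8.44) → (36.60,20.05) (closed)

[4] `<path>` regular polygon, #008000→cut S776 F875: (114.97,16.36) → (114.91,20.28) → (117.64,23.09) → (121.56,23.15) → (124.37,20.42) → (124.43,16.50) → (121.70,13.69) → (117.78,13.63) → (114.97,16.36) (closed)

[5] `<polygon>` rectangle, #008000→cut S776 F875: (84.62,37.31) → (122.39,37.31) → (122.39,20.62) → (84.62,20.62) → (84.62,37.31) (closed)

[6] `<path>` cubic bezier, #008000→cut S776 F875: (61.60,12.25) → (71.73,8.59) → (94.93,9.46) → (120.90,12.55) → (139.33,15.54) → (139.93,16.12)

G21
G90
G0 X32.68 Y22.62
M3 S776
G01 X9.67 Y51.26 F875
G01 X180.26 Y9.28
G01 X73.26 Y29.39
G01 X37.54 Y5.47
M5
G0 X175.73 Y39.73
M3 S776
G01 X172.91 Y48.42 F875
G01 X165.52 Y53.79
G01 X156.38 Y53.79
G01 X148.99 Y48.42
G01 X146.17 Y39.73
G01 X148.99 Y31.04
G01 X156.38 Y25.67
G01 X165.52 Y25.67
G01 X172.91 Y31.04
G01 X175.73 Y39.73
M5
G0 X36.60 Y20.05
M3 S268
G01 X119.03 Y14.98 F3455
G01 X147.10 Y14.76
G01 X156.01 Y9.15
G01 X89.50 Y8.44
G01 X36.60 Y20.05
M5
G0 X114.97 Y16.36
M3 S776
G01 X114.91 Y20.28 F875
G01 X117.64 Y23.09
G01 X121.56 Y23.15
G01 X124.37 Y20.42
G01 X124.43 Y16.50
G01 X121.70 Y13.69
G01 X117.78 Y13.63
G01 X114.97 Y16.36
M5
G0 X84.62 Y37.31
M3 S776
G01 X122.39 Y37.31 F875
G01 X122.39 Y20.62
G01 X84.62 Y20.62
G01 X84.62 Y37.31
M5
G0 X61.60 Y12.25
M3 S776
G01 X71.73 Y8.59 F875
G01 X94.93 Y9.46
G01 X120.90 Y12.55
G01 X139.33 Y15.54
G01 X139.93 Y16.12
M5
G0 X0.00 Y0.00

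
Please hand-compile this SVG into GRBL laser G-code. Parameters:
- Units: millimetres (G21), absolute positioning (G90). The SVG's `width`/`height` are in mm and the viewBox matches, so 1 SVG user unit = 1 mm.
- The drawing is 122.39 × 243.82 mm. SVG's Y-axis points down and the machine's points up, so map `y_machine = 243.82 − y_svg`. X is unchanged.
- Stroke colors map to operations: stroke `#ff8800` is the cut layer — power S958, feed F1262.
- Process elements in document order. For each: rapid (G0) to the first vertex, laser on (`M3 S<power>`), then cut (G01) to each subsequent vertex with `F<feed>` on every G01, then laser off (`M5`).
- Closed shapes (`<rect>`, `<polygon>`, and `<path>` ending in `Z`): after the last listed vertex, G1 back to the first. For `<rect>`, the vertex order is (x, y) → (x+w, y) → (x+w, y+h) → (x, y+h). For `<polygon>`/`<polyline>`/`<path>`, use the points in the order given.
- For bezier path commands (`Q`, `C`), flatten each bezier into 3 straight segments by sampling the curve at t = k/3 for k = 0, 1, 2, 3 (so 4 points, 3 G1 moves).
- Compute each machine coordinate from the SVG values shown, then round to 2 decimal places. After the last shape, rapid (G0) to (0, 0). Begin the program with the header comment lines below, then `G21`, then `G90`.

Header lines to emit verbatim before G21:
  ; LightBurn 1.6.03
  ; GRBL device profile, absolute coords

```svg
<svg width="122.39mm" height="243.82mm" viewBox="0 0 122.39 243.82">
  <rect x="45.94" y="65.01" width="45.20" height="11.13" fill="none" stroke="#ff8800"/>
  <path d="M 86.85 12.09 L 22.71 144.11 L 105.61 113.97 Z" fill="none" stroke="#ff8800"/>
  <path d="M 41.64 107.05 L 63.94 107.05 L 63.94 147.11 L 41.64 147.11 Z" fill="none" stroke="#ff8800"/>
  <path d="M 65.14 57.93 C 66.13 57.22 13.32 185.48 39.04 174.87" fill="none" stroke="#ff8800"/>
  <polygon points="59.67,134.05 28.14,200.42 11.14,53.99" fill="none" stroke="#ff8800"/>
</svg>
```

; LightBurn 1.6.03
; GRBL device profile, absolute coords
G21
G90
G0 X45.94 Y178.81
M3 S958
G01 X91.14 Y178.81 F1262
G01 X91.14 Y167.68 F1262
G01 X45.94 Y167.68 F1262
G01 X45.94 Y178.81 F1262
M5
G0 X86.85 Y231.73
M3 S958
G01 X22.71 Y99.71 F1262
G01 X105.61 Y129.85 F1262
G01 X86.85 Y231.73 F1262
M5
G0 X41.64 Y136.77
M3 S958
G01 X63.94 Y136.77 F1262
G01 X63.94 Y96.71 F1262
G01 X41.64 Y96.71 F1262
G01 X41.64 Y136.77 F1262
M5
G0 X65.14 Y185.89
M3 S958
G01 X53.10 Y153.53 F1262
G01 X34.60 Y94.71 F1262
G01 X39.04 Y68.95 F1262
M5
G0 X59.67 Y109.77
M3 S958
G01 X28.14 Y43.40 F1262
G01 X11.14 Y189.83 F1262
G01 X59.67 Y109.77 F1262
M5
G0 X0.00 Y0.00

1 u = 1 mm; y_m = 243.82 − y.

[1] `<rect>` rectangle, #ff8800→cut S958 F1262: (45.94,178.81) → (91.14,178.81) → (91.14,167.68) → (45.94,167.68) → (45.94,178.81) (closed)

[2] `<path>` closed polygon, #ff8800→cut S958 F1262: (86.85,231.73) → (22.71,99.71) → (105.61,129.85) → (86.85,231.73) (closed)

[3] `<path>` rectangle, #ff8800→cut S958 F1262: (41.64,136.77) → (63.94,136.77) → (63.94,96.71) → (41.64,96.71) → (41.64,136.77) (closed)

[4] `<path>` cubic bezier, #ff8800→cut S958 F1262: (65.14,185.89) → (53.10,153.53) → (34.60,94.71) → (39.04,68.95)

[5] `<polygon>` closed polygon, #ff8800→cut S958 F1262: (59.67,109.77) → (28.14,43.40) → (11.14,189.83) → (59.67,109.77) (closed)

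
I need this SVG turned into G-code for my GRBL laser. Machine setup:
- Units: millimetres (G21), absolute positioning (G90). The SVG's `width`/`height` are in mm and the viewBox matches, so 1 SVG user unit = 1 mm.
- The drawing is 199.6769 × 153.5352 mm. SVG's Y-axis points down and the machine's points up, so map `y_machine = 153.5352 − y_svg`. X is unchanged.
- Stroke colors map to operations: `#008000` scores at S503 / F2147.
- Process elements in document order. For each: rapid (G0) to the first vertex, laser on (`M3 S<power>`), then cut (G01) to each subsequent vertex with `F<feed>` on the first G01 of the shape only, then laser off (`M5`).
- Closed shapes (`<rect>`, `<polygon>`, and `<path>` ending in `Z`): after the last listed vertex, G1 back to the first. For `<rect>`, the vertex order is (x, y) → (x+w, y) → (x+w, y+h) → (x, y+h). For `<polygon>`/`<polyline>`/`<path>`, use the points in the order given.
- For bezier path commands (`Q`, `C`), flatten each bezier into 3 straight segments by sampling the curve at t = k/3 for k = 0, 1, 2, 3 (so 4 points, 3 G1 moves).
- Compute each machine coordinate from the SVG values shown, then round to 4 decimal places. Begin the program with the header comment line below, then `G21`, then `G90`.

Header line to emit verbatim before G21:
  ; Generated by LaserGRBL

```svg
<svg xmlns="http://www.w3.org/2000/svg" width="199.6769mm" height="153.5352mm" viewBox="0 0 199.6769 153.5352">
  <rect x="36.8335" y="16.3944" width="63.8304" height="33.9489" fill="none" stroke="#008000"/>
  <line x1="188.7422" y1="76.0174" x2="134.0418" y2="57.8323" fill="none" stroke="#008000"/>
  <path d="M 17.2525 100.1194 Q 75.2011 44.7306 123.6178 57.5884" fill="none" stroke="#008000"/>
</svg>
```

Since the viewBox matches the mm dimensions, user units are millimetres directly. The only transform is the Y-flip y_m = 153.5352 − y_svg.

Shape 1 is a rectangle drawn with `<rect>`. Its stroke #008000 means score at S503, F2147. After flipping Y the toolpath is (36.8335,137.1408) → (100.6639,137.1408) → (100.6639,103.1919) → (36.8335,103.1919) → (36.8335,137.1408), returning to the start.

Shape 2 is a line segment drawn with `<line>`. Its stroke #008000 means score at S503, F2147. After flipping Y the toolpath is (188.7422,77.5178) → (134.0418,95.7029).

Shape 3 is a quadratic bezier drawn with `<path>`. Its stroke #008000 means score at S503, F2147. After flipping Y the toolpath is (17.2525,53.4158) → (54.8258,82.7587) → (90.2809,96.9357) → (123.6178,95.9468).

; Generated by LaserGRBL
G21
G90
G0 X36.8335 Y137.1408
M3 S503
G01 X100.6639 Y137.1408 F2147
G01 X100.6639 Y103.1919
G01 X36.8335 Y103.1919
G01 X36.8335 Y137.1408
M5
G0 X188.7422 Y77.5178
M3 S503
G01 X134.0418 Y95.7029 F2147
M5
G0 X17.2525 Y53.4158
M3 S503
G01 X54.8258 Y82.7587 F2147
G01 X90.2809 Y96.9357
G01 X123.6178 Y95.9468
M5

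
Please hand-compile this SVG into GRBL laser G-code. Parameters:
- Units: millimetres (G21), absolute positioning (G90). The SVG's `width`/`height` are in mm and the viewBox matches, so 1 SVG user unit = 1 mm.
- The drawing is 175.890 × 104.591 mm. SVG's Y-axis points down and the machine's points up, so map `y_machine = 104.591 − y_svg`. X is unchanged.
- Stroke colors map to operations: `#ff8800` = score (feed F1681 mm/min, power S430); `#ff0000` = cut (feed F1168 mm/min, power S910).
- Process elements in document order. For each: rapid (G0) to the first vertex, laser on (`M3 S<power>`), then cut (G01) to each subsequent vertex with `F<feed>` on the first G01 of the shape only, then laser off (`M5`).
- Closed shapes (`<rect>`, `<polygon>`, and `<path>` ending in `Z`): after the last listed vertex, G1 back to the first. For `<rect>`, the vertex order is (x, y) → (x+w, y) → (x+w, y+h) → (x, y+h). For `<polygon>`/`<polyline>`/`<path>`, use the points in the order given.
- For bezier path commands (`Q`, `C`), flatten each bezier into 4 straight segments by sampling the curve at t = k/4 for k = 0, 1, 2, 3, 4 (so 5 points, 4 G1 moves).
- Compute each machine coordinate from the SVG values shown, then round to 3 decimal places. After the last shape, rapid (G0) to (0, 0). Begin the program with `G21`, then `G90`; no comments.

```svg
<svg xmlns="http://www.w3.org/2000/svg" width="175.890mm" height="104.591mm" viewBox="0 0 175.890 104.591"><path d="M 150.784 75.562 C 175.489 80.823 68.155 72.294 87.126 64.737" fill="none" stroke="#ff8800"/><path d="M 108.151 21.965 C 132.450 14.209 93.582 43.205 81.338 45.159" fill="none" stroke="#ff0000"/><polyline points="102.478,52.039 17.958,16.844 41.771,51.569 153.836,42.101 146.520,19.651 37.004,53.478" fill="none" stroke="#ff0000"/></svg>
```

G21
G90
G0 X150.784 Y29.029
M3 S430
G01 X148.592 Y27.438 F1681
G01 X121.105 Y29.635
G01 X92.543 Y34.235
G01 X87.126 Y39.854
M5
G0 X108.151 Y82.626
M3 S910
G01 X115.934 Y82.549 F1168
G01 X108.448 Y74.670
G01 X94.110 Y64.971
G01 X81.338 Y59.432
M5
G0 X102.478 Y52.552
M3 S910
G01 X17.958 Y87.747 F1168
G01 X41.771 Y53.022
G01 X153.836 Y62.490
G01 X146.520 Y84.940
G01 X37.004 Y51.113
M5
G0 X0.000 Y0.000

1 u = 1 mm; y_m = 104.591 − y.

[1] `<path>` cubic bezier, #ff8800→score S430 F1681: (150.784,29.029) → (148.592,27.438) → (121.105,29.635) → (92.543,34.235) → (87.126,39.854)

[2] `<path>` cubic bezier, #ff0000→cut S910 F1168: (108.151,82.626) → (115.934,82.549) → (108.448,74.670) → (94.110,64.971) → (81.338,59.432)

[3] `<polyline>` open polyline, #ff0000→cut S910 F1168: (102.478,52.552) → (17.958,87.747) → (41.771,53.022) → (153.836,62.490) → (146.520,84.940) → (37.004,51.113)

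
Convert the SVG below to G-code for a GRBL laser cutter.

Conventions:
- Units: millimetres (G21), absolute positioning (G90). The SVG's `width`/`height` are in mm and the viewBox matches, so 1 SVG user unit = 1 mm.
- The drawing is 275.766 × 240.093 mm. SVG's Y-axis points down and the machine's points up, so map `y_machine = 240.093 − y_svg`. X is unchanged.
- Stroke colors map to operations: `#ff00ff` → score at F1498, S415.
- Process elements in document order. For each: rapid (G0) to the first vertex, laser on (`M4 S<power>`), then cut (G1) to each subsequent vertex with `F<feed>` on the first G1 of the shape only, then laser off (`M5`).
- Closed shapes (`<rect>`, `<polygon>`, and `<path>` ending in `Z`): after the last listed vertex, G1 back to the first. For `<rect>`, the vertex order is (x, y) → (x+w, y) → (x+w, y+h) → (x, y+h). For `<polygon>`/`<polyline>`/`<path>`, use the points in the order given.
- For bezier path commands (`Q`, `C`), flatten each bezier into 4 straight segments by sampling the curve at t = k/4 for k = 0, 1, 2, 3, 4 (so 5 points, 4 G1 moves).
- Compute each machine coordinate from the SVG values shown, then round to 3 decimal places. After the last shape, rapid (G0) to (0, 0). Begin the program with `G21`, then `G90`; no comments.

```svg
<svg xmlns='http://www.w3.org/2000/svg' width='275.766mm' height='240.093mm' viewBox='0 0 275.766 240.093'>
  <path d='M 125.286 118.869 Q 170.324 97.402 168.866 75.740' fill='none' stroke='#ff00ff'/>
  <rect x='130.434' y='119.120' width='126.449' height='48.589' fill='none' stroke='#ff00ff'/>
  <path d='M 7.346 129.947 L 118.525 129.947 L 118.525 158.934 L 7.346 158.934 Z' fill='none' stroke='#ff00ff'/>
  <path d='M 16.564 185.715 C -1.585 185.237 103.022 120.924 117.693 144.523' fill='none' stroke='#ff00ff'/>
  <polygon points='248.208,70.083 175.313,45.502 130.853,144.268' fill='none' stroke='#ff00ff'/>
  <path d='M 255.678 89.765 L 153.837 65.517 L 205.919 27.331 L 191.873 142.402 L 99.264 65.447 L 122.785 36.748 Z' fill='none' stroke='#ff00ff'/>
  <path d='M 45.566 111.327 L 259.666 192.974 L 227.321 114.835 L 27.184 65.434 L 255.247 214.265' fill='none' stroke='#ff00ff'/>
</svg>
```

Since the viewBox matches the mm dimensions, user units are millimetres directly. The only transform is the Y-flip y_m = 240.093 − y_svg.

Shape 1 is a quadratic bezier drawn with `<path>`. Its stroke #ff00ff means score at S415, F1498. After flipping Y the toolpath is (125.286,121.224) → (144.899,131.970) → (158.700,142.740) → (166.689,153.534) → (168.866,164.353).

Shape 2 is a rectangle drawn with `<rect>`. Its stroke #ff00ff means score at S415, F1498. After flipping Y the toolpath is (130.434,120.973) → (256.883,120.973) → (256.883,72.384) → (130.434,72.384) → (130.434,120.973), returning to the start.

Shape 3 is a rectangle drawn with `<path>`. Its stroke #ff00ff means score at S415, F1498. After flipping Y the toolpath is (7.346,110.146) → (118.525,110.146) → (118.525,81.159) → (7.346,81.159) → (7.346,110.146), returning to the start.

Shape 4 is a cubic bezier drawn with `<path>`. Its stroke #ff00ff means score at S415, F1498. After flipping Y the toolpath is (16.564,54.378) → (22.646,64.335) → (54.821,84.003) → (93.150,99.157) → (117.693,95.570).

Shape 5 is a closed polygon drawn with `<polygon>`. Its stroke #ff00ff means score at S415, F1498. After flipping Y the toolpath is (248.208,170.010) → (175.313,194.591) → (130.853,95.825) → (248.208,170.010), returning to the start.

Shape 6 is a closed polygon drawn with `<path>`. Its stroke #ff00ff means score at S415, F1498. After flipping Y the toolpath is (255.678,150.328) → (153.837,174.576) → (205.919,212.762) → (191.873,97.691) → (99.264,174.646) → (122.785,203.345) → (255.678,150.328), returning to the start.

Shape 7 is a open polyline drawn with `<path>`. Its stroke #ff00ff means score at S415, F1498. After flipping Y the toolpath is (45.566,128.766) → (259.666,47.119) → (227.321,125.258) → (27.184,174.659) → (255.247,25.828).

G21
G90
G0 X125.286 Y121.224
M4 S415
G1 X144.899 Y131.970 F1498
G1 X158.700 Y142.740
G1 X166.689 Y153.534
G1 X168.866 Y164.353
M5
G0 X130.434 Y120.973
M4 S415
G1 X256.883 Y120.973 F1498
G1 X256.883 Y72.384
G1 X130.434 Y72.384
G1 X130.434 Y120.973
M5
G0 X7.346 Y110.146
M4 S415
G1 X118.525 Y110.146 F1498
G1 X118.525 Y81.159
G1 X7.346 Y81.159
G1 X7.346 Y110.146
M5
G0 X16.564 Y54.378
M4 S415
G1 X22.646 Y64.335 F1498
G1 X54.821 Y84.003
G1 X93.150 Y99.157
G1 X117.693 Y95.570
M5
G0 X248.208 Y170.010
M4 S415
G1 X175.313 Y194.591 F1498
G1 X130.853 Y95.825
G1 X248.208 Y170.010
M5
G0 X255.678 Y150.328
M4 S415
G1 X153.837 Y174.576 F1498
G1 X205.919 Y212.762
G1 X191.873 Y97.691
G1 X99.264 Y174.646
G1 X122.785 Y203.345
G1 X255.678 Y150.328
M5
G0 X45.566 Y128.766
M4 S415
G1 X259.666 Y47.119 F1498
G1 X227.321 Y125.258
G1 X27.184 Y174.659
G1 X255.247 Y25.828
M5
G0 X0.000 Y0.000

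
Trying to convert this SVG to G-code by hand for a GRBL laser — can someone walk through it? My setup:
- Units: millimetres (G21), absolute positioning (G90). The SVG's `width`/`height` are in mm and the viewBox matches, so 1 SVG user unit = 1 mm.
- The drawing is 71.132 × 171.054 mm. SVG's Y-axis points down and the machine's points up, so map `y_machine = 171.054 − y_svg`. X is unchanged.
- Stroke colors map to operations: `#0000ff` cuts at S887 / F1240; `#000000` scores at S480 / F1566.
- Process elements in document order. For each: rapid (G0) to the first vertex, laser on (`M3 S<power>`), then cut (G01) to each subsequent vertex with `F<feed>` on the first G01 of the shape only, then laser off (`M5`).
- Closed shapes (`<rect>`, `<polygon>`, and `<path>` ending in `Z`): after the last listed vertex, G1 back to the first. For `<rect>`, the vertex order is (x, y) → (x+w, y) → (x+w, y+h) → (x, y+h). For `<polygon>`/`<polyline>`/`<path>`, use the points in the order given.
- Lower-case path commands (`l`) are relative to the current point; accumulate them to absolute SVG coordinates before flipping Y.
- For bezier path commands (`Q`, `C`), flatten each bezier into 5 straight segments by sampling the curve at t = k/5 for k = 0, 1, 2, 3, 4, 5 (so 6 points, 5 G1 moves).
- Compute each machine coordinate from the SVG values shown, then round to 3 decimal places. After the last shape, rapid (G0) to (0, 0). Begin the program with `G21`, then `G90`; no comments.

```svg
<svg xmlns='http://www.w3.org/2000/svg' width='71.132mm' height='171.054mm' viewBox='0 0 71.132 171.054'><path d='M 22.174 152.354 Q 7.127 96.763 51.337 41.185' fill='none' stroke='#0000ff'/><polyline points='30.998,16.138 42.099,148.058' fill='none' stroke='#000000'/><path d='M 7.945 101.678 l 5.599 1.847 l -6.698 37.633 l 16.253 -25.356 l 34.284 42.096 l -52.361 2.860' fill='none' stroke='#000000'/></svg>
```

Since the viewBox matches the mm dimensions, user units are millimetres directly. The only transform is the Y-flip y_m = 171.054 − y_svg.

Shape 1 is a quadratic bezier drawn with `<path>`. Its stroke #0000ff means cut at S887, F1240. After flipping Y the toolpath is (22.174,18.700) → (18.525,40.936) → (19.618,63.171) → (25.450,85.405) → (36.023,107.637) → (51.337,129.869).

Shape 2 is a line segment drawn with `<polyline>`. Its stroke #000000 means score at S480, F1566. After flipping Y the toolpath is (30.998,154.916) → (42.099,22.996).

Shape 3 is a open polyline drawn with `<path>`. Its stroke #000000 means score at S480, F1566. After flipping Y the toolpath is (7.945,69.376) → (13.544,67.529) → (6.846,29.896) → (23.099,55.252) → (57.383,13.156) → (5.022,10.296).

G21
G90
G0 X22.174 Y18.700
M3 S887
G01 X18.525 Y40.936 F1240
G01 X19.618 Y63.171
G01 X25.450 Y85.405
G01 X36.023 Y107.637
G01 X51.337 Y129.869
M5
G0 X30.998 Y154.916
M3 S480
G01 X42.099 Y22.996 F1566
M5
G0 X7.945 Y69.376
M3 S480
G01 X13.544 Y67.529 F1566
G01 X6.846 Y29.896
G01 X23.099 Y55.252
G01 X57.383 Y13.156
G01 X5.022 Y10.296
M5
G0 X0.000 Y0.000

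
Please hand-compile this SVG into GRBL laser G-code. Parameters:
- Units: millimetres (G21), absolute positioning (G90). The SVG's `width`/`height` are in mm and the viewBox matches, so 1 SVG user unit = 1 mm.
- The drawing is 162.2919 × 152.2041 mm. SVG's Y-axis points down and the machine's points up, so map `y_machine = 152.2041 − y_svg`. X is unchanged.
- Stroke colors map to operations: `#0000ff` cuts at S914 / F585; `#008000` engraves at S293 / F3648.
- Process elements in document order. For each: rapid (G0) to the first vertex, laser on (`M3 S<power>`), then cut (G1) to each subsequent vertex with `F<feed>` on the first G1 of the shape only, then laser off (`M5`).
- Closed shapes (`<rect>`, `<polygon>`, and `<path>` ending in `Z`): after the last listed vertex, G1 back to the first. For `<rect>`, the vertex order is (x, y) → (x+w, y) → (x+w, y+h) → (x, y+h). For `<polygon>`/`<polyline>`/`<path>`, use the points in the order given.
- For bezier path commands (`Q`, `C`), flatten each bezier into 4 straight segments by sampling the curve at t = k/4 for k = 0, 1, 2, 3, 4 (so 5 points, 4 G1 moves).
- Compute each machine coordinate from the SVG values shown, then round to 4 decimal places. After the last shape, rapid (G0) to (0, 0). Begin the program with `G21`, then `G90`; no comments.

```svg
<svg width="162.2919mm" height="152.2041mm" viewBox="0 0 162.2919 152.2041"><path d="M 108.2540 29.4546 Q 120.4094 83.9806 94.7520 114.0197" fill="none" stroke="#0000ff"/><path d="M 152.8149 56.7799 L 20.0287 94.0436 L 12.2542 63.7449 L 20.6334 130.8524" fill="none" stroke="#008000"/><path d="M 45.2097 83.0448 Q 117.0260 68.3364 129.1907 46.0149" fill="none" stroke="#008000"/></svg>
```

G21
G90
G0 X108.2540 Y122.7495
M3 S914
G1 X111.9684 Y97.0169 F585
G1 X110.9562 Y74.3452
G1 X105.2174 Y54.7344
G1 X94.7520 Y38.1844
M5
G0 X152.8149 Y95.4242
M3 S293
G1 X20.0287 Y58.1605 F3648
G1 X12.2542 Y88.4592
G1 X20.6334 Y21.3517
M5
G0 X45.2097 Y69.1593
M3 S293
G1 X77.3896 Y76.9893 F3648
G1 X102.1131 Y85.7710
G1 X119.3801 Y95.5043
G1 X129.1907 Y106.1892
M5
G0 X0.0000 Y0.0000

1 u = 1 mm; y_m = 152.2041 − y.

[1] `<path>` quadratic bezier, #0000ff→cut S914 F585: (108.2540,122.7495) → (111.9684,97.0169) → (110.9562,74.3452) → (105.2174,54.7344) → (94.7520,38.1844)

[2] `<path>` open polyline, #008000→engrave S293 F3648: (152.8149,95.4242) → (20.0287,58.1605) → (12.2542,88.4592) → (20.6334,21.3517)

[3] `<path>` quadratic bezier, #008000→engrave S293 F3648: (45.2097,69.1593) → (77.3896,76.9893) → (102.1131,85.7710) → (119.3801,95.5043) → (129.1907,106.1892)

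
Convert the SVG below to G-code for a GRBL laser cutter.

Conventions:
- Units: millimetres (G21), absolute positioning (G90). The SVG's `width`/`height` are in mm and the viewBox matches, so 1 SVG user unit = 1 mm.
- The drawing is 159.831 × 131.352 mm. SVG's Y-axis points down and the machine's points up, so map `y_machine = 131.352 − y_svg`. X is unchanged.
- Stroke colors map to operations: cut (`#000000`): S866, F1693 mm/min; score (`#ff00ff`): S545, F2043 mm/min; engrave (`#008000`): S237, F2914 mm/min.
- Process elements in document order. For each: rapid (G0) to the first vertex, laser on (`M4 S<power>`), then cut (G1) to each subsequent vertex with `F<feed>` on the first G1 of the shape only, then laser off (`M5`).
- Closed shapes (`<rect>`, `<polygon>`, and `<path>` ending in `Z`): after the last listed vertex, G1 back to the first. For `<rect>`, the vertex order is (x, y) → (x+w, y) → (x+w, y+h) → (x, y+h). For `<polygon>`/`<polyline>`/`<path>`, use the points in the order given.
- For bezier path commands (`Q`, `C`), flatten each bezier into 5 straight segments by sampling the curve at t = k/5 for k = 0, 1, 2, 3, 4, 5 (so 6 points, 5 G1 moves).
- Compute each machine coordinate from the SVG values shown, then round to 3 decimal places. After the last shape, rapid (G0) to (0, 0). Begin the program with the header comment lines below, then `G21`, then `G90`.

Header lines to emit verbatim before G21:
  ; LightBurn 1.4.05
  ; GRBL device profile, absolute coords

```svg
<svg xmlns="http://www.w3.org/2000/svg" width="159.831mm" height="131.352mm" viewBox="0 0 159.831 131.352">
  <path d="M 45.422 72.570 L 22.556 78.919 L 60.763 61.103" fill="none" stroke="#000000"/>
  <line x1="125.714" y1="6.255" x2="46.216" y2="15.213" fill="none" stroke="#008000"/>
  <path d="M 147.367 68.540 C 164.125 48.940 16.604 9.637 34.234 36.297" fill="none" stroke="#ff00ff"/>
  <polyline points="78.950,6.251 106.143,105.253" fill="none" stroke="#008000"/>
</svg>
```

; LightBurn 1.4.05
; GRBL device profile, absolute coords
G21
G90
G0 X45.422 Y58.782
M4 S866
G1 X22.556 Y52.433 F1693
G1 X60.763 Y70.249
M5
G0 X125.714 Y125.097
M4 S237
G1 X46.216 Y116.139 F2914
M5
G0 X147.367 Y62.812
M4 S545
G1 X140.344 Y76.251 F2043
G1 X109.706 Y90.307
G1 X71.267 Y100.867
G1 X40.839 Y103.821
G1 X34.234 Y95.055
M5
G0 X78.950 Y125.101
M4 S237
G1 X106.143 Y26.099 F2914
M5
G0 X0.000 Y0.000

viewBox `0 0 159.831 131.352` with mm width/height → 1 unit = 1 mm. Flip: y_m = 131.352 − y_svg.

**Shape 1** — `<path>` open polyline, stroke `#000000` → cut (S866, F1693). Machine vertices: (45.422,58.782) → (22.556,52.433) → (60.763,70.249). Open path.

**Shape 2** — `<line>` line segment, stroke `#008000` → engrave (S237, F2914). Machine vertices: (125.714,125.097) → (46.216,116.139). Open path.

**Shape 3** — `<path>` cubic bezier, stroke `#ff00ff` → score (S545, F2043). Control points (SVG): P0=(147.367,68.540), P1=(164.125,48.940), P2=(16.604,9.637), P3=(34.234,36.297); sampled at t=k/5. Machine vertices: (147.367,62.812) → (140.344,76.251) → (109.706,90.307) → (71.267,100.867) → (40.839,103.821) → (34.234,95.055). Open path.

**Shape 4** — `<polyline>` line segment, stroke `#008000` → engrave (S237, F2914). Machine vertices: (78.950,125.101) → (106.143,26.099). Open path.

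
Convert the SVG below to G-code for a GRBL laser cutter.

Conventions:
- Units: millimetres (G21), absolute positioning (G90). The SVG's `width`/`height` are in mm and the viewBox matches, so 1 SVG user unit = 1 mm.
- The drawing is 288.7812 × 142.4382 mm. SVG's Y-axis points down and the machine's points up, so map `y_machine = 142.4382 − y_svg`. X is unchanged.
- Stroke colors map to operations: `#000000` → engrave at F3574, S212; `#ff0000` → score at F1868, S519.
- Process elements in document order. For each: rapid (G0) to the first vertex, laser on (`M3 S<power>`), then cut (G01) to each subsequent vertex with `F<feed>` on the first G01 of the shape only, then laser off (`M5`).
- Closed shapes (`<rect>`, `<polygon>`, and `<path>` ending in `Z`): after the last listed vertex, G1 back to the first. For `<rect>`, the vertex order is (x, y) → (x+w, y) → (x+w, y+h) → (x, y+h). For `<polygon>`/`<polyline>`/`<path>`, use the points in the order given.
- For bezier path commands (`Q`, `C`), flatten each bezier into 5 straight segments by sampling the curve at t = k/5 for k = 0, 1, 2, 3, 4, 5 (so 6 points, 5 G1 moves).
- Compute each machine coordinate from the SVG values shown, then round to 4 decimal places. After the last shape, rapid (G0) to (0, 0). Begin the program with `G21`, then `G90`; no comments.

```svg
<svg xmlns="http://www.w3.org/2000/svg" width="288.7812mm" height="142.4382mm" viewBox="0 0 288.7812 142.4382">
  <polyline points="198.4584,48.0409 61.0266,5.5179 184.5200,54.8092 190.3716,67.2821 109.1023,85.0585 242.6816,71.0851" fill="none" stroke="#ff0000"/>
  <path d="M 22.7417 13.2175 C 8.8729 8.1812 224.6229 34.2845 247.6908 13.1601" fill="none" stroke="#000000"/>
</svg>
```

G21
G90
G0 X198.4584 Y94.3973
M3 S519
G01 X61.0266 Y136.9203 F1868
G01 X184.5200 Y87.6290
G01 X190.3716 Y75.1561
G01 X109.1023 Y57.3797
G01 X242.6816 Y71.3531
M5
G0 X22.7417 Y129.2207
M3 S212
G01 X38.5963 Y129.1327 F3574
G01 X89.2889 Y125.3328
G01 X154.5492 Y121.5826
G01 X214.1066 Y121.6438
G01 X247.6908 Y129.2781
M5
G0 X0.0000 Y0.0000

viewBox `0 0 288.7812 142.4382` with mm width/height → 1 unit = 1 mm. Flip: y_m = 142.4382 − y_svg.

**Shape 1** — `<polyline>` open polyline, stroke `#ff0000` → score (S519, F1868). Machine vertices: (198.4584,94.3973) → (61.0266,136.9203) → (184.5200,87.6290) → (190.3716,75.1561) → (109.1023,57.3797) → (242.6816,71.3531). Open path.

**Shape 2** — `<path>` cubic bezier, stroke `#000000` → engrave (S212, F3574). Control points (SVG): P0=(22.7417,13.2175), P1=(8.8729,8.1812), P2=(224.6229,34.2845), P3=(247.6908,13.1601); sampled at t=k/5. Machine vertices: (22.7417,129.2207) → (38.5963,129.1327) → (89.2889,125.3328) → (154.5492,121.5826) → (214.1066,121.6438) → (247.6908,129.2781). Open path.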